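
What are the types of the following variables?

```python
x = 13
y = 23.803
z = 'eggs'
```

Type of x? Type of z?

x is int; z is str

int, str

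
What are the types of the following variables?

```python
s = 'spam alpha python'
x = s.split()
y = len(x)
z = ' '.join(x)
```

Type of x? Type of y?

str.split() returns list; len() returns int

list, int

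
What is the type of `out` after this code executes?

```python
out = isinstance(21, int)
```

isinstance() returns bool

bool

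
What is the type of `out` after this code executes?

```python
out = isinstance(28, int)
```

isinstance() returns bool

bool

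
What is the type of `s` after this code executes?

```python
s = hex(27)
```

hex() returns str representation

str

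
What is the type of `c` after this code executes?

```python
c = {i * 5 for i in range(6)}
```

A set comprehension {expr for x in iterable} produces a set

set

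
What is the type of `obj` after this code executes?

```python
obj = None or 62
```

'or' with None returns the other value (62, int)

int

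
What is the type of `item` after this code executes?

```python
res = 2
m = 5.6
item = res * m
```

int * float returns float (2 * 5.6 = 11.2)

float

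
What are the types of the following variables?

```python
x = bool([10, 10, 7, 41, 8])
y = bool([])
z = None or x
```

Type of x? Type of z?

bool() returns bool; None or <bool> returns the bool

bool, bool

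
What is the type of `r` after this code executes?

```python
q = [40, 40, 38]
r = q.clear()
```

list.clear() returns None

NoneType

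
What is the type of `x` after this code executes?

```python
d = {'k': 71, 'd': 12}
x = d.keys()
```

.keys() returns a dict_keys view object

dict_keys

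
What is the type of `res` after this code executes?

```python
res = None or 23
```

'or' with None returns the other value (23, int)

int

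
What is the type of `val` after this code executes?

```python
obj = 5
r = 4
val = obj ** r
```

int ** positive int returns int (5 ** 4 = 625)

int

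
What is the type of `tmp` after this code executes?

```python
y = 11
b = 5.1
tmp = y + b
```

int + float returns float (11 + 5.1 = 16.1)

float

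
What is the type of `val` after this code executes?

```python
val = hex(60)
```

hex() returns str representation

str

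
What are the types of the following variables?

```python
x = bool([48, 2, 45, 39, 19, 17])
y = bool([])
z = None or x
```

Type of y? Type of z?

bool() returns bool; None or <bool> returns the bool

bool, bool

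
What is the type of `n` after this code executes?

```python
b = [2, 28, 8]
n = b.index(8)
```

list.index() returns int

int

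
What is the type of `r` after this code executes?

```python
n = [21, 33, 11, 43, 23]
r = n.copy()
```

list.copy() returns list

list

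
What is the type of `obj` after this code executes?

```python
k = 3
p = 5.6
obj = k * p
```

int * float returns float (3 * 5.6 = 16.8)

float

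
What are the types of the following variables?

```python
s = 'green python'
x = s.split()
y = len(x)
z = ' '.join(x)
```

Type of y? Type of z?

len() returns int; str.join() returns str

int, str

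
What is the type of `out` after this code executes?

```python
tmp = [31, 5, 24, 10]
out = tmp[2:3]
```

Slicing a list always returns a list

list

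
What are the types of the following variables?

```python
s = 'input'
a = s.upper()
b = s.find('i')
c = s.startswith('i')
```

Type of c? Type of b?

str.startswith() returns bool; str.find() returns int

bool, int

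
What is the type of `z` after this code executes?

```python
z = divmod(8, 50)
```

divmod() returns a tuple (quotient, remainder)

tuple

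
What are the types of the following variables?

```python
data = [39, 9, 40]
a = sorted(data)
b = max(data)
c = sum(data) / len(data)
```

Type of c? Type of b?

int / int returns float; max of ints returns int

float, int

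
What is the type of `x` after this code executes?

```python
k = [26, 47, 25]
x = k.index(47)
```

list.index() returns int

int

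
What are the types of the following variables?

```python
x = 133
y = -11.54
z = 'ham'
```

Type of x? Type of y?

x is int; y is float

int, float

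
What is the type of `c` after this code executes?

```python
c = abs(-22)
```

abs() of int returns int

int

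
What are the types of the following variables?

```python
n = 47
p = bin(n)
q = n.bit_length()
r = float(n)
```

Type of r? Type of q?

float() returns float; int.bit_length() returns int

float, int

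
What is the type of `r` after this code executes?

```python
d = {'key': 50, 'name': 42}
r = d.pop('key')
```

dict.pop() returns the value (int)

int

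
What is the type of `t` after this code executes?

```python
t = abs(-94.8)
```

abs() of float returns float

float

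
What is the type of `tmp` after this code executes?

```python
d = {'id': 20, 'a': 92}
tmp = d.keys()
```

.keys() returns a dict_keys view object

dict_keys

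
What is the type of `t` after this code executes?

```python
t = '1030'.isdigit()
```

str.isdigit() returns bool

bool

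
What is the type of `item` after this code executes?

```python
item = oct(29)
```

oct() returns str representation

str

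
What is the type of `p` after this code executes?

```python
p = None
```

None has type NoneType

NoneType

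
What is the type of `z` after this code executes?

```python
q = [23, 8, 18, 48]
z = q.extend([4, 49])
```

list.extend() returns None

NoneType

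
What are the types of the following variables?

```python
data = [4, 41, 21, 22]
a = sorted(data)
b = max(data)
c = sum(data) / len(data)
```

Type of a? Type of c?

sorted() returns list; int / int returns float

list, float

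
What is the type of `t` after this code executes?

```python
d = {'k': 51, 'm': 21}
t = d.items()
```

dict.items() returns a dict_items view

dict_items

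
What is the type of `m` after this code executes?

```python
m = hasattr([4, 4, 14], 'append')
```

hasattr() returns bool

bool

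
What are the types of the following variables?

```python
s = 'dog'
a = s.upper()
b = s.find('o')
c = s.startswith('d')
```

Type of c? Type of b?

str.startswith() returns bool; str.find() returns int

bool, int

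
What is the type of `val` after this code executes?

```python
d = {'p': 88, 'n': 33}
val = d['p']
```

Accessing dict[str, int] with key 'p' returns int value 88

int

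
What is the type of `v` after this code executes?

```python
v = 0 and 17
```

'and' returns the first falsy value (0, which is int)

int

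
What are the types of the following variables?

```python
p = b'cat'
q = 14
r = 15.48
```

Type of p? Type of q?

p is bytes; q is int

bytes, int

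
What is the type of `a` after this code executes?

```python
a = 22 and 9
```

'and' returns the last value when all truthy (9, which is int)

int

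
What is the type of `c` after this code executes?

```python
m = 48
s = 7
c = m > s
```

Comparison operators return bool

bool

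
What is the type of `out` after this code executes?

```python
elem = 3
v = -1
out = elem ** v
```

int ** negative int returns float

float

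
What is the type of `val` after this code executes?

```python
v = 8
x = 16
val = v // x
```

int // int returns int (8 // 16 = 0)

int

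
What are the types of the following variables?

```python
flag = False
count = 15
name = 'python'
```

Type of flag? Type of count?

flag is bool; count is int

bool, int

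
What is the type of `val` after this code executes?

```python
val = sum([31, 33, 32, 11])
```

sum() of ints returns int

int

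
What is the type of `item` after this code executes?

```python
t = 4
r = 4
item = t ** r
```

int ** positive int returns int (4 ** 4 = 256)

int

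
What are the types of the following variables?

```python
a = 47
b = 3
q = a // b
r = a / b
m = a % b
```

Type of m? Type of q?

int % int returns int; int // int returns int

int, int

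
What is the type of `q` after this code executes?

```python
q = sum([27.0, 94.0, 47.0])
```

sum() of floats returns float

float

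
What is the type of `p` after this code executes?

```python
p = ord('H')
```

ord() returns int (Unicode code point)

int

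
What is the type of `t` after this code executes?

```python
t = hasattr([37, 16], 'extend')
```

hasattr() returns bool

bool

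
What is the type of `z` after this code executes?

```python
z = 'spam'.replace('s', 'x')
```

str.replace() returns str

str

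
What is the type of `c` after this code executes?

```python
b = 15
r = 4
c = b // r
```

int // int returns int (15 // 4 = 3)

int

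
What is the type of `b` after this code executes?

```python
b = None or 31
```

'or' with None returns the other value (31, int)

int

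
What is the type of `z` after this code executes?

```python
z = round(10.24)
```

round() with no ndigits arg returns int

int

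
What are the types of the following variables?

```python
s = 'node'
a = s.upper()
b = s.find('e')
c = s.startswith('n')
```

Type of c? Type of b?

str.startswith() returns bool; str.find() returns int

bool, int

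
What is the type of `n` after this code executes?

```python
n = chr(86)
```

chr() returns str (single character)

str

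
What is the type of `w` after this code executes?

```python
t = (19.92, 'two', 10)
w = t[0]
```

Index 0 of tuple is 19.92 which is float

float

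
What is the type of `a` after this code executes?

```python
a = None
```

None has type NoneType

NoneType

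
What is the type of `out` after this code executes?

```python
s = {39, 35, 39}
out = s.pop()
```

Popping from a set of ints returns int

int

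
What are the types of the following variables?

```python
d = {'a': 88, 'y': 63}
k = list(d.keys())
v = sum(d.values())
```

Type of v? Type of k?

sum of int values returns int; list(...) returns list

int, list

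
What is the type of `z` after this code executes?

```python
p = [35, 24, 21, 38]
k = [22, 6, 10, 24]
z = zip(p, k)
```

zip() returns a zip iterator object

zip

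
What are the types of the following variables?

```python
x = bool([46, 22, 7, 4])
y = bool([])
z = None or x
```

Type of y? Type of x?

bool() returns bool; bool() returns bool

bool, bool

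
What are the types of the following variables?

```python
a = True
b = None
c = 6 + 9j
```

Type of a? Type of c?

a is bool; c is complex

bool, complex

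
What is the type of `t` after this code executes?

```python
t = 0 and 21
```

'and' returns the first falsy value (0, which is int)

int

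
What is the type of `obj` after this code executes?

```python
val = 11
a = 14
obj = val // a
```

int // int returns int (11 // 14 = 0)

int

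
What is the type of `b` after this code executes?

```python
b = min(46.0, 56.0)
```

min() of floats returns float

float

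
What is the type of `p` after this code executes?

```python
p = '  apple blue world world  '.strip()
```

str.strip() returns str

str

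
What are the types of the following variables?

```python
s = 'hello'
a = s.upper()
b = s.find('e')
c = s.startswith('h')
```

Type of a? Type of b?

str.upper() returns str; str.find() returns int

str, int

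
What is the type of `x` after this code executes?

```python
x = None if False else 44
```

Ternary: condition is False, else branch (44) taken → int

int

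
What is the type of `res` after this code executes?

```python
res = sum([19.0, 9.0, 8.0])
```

sum() of floats returns float

float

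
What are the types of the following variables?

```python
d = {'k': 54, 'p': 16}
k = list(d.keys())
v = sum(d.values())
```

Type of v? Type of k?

sum of int values returns int; list(...) returns list

int, list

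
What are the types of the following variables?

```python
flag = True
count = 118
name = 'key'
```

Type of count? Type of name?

count is int; name is str

int, str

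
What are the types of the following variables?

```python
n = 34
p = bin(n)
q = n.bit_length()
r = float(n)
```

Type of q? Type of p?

int.bit_length() returns int; bin() returns str

int, str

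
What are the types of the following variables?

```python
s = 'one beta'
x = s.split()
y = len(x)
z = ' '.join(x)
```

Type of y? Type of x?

len() returns int; str.split() returns list

int, list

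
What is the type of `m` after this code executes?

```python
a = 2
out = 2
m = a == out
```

Equality comparison returns bool

bool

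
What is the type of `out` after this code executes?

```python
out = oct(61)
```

oct() returns str representation

str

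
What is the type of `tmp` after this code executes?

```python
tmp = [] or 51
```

'or' returns first truthy value (51, which is int)

int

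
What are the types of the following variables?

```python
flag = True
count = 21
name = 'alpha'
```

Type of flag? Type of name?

flag is bool; name is str

bool, str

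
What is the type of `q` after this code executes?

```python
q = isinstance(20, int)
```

isinstance() returns bool

bool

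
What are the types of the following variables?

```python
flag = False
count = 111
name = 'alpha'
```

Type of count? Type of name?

count is int; name is str

int, str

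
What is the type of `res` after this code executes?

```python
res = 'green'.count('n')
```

str.count() returns int

int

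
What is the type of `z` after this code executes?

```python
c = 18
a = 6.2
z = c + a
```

int + float returns float (18 + 6.2 = 24.2)

float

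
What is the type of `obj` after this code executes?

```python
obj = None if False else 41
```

Ternary: condition is False, else branch (41) taken → int

int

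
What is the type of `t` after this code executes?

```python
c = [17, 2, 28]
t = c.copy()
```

list.copy() returns list

list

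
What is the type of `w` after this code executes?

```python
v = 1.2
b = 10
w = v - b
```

float - int returns float (1.2 - 10 = -8.8)

float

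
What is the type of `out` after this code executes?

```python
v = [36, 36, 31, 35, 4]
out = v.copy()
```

list.copy() returns list

list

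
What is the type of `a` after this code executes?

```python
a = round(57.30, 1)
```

round() with ndigits arg returns float

float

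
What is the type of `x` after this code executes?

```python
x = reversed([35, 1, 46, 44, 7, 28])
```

reversed() on a list returns a list_reverseiterator

list_reverseiterator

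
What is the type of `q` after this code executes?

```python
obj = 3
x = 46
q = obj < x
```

Comparison operators return bool

bool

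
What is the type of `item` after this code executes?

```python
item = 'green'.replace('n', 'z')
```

str.replace() returns str

str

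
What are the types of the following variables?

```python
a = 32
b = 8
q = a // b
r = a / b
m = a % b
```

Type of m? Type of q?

int % int returns int; int // int returns int

int, int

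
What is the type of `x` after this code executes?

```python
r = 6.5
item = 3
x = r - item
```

float - int returns float (6.5 - 3 = 3.5)

float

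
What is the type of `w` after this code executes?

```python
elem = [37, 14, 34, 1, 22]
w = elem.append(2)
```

list.append() returns None (mutates in place)

NoneType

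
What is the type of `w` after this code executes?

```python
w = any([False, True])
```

any() returns bool

bool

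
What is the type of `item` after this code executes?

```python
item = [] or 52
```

'or' returns first truthy value (52, which is int)

int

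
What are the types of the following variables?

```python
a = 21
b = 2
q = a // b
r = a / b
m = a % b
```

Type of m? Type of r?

int % int returns int; int / int returns float

int, float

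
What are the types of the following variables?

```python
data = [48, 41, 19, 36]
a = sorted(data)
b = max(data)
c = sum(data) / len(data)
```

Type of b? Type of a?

max of ints returns int; sorted() returns list

int, list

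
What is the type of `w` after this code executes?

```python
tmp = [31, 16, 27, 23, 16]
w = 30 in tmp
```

'in' operator returns bool

bool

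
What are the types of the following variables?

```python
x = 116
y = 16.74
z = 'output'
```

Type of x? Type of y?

x is int; y is float

int, float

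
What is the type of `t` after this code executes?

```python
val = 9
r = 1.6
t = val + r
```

int + float returns float (9 + 1.6 = 10.6)

float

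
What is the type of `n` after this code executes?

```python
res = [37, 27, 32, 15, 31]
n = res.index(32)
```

list.index() returns int

int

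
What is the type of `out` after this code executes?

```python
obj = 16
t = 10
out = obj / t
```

int / int always returns float in Python 3 (16 / 10 = 1.6)

float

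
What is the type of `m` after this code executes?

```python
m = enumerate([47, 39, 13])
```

enumerate() returns an enumerate iterator object

enumerate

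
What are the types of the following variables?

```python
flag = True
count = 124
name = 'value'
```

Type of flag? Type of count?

flag is bool; count is int

bool, int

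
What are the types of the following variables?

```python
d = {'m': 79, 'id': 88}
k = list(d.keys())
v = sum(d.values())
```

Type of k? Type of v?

list(...) returns list; sum of int values returns int

list, int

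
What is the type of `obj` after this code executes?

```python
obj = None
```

None has type NoneType

NoneType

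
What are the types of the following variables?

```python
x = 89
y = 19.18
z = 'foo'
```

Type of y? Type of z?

y is float; z is str

float, str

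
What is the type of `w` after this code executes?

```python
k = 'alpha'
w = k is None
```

'is' comparison returns bool

bool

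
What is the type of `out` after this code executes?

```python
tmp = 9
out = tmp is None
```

'is' comparison returns bool

bool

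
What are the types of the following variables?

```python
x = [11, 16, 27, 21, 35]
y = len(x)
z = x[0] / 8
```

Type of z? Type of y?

int / int returns float; len() returns int

float, int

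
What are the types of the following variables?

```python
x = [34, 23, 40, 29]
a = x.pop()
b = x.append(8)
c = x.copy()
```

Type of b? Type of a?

list.append() returns None; list.pop() returns the element (int)

NoneType, int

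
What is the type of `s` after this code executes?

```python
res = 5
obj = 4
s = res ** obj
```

int ** positive int returns int (5 ** 4 = 625)

int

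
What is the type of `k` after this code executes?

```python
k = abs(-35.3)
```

abs() of float returns float

float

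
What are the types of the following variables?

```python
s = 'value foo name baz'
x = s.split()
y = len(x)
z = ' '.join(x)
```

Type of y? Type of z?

len() returns int; str.join() returns str

int, str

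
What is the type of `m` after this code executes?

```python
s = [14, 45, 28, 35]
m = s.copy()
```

list.copy() returns list

list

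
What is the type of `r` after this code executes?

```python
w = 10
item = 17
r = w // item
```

int // int returns int (10 // 17 = 0)

int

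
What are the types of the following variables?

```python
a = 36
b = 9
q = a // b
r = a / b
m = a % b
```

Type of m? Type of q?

int % int returns int; int // int returns int

int, int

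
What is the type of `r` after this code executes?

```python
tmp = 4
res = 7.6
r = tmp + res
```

int + float returns float (4 + 7.6 = 11.6)

float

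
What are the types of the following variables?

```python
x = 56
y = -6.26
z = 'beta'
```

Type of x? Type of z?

x is int; z is str

int, str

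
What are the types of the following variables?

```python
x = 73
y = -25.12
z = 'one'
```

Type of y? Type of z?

y is float; z is str

float, str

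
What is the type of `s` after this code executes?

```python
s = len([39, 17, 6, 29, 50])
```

len() always returns int

int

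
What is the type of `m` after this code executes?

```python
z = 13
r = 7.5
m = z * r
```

int * float returns float (13 * 7.5 = 97.5)

float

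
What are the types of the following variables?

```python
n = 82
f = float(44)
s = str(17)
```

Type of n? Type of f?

n is int; f is float

int, float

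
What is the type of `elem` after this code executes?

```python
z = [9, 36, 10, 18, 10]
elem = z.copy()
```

list.copy() returns list

list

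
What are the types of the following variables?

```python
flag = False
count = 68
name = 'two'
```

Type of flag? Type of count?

flag is bool; count is int

bool, int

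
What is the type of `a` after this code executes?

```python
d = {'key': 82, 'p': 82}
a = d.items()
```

dict.items() returns a dict_items view

dict_items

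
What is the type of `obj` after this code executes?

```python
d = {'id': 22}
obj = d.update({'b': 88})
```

dict.update() returns None

NoneType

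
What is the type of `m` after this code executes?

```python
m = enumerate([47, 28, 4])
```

enumerate() returns an enumerate iterator object

enumerate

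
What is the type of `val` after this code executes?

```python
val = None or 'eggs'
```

'or' with None returns the other value ('eggs', str)

str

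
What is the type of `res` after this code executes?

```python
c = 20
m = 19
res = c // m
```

int // int returns int (20 // 19 = 1)

int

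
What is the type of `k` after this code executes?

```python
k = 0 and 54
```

'and' returns the first falsy value (0, which is int)

int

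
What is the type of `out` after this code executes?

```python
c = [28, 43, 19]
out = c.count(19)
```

list.count() returns int

int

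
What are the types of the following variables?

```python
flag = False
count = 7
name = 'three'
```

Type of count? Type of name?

count is int; name is str

int, str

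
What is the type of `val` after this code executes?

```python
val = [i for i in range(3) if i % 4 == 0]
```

A list comprehension [...] produces a list

list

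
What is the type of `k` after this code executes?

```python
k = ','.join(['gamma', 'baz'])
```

str.join() returns str

str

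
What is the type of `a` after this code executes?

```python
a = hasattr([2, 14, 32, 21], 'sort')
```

hasattr() returns bool

bool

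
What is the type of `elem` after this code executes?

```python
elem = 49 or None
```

'or' returns first truthy value (49, int)

int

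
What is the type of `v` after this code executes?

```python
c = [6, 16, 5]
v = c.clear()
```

list.clear() returns None

NoneType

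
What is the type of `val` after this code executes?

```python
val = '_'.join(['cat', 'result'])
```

str.join() returns str

str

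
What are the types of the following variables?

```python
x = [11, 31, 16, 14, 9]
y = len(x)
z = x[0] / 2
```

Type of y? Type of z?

len() returns int; int / int returns float

int, float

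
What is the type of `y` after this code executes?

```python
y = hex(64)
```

hex() returns str representation

str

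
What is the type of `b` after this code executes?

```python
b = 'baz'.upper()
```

str.upper() returns str

str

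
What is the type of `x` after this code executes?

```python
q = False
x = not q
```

'not' always returns bool

bool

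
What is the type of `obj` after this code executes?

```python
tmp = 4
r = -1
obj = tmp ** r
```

int ** negative int returns float

float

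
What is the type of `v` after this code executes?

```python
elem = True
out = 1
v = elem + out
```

bool + int returns int (True is 1, so 1 + 1 = 2)

int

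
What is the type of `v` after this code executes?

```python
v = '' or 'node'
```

'or' returns first truthy value ('node', which is str)

str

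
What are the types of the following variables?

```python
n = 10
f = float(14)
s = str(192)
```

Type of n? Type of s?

n is int; s is str

int, str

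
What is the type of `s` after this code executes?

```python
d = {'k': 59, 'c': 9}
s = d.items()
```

dict.items() returns a dict_items view

dict_items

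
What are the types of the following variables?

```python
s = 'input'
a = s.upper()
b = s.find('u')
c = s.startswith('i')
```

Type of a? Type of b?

str.upper() returns str; str.find() returns int

str, int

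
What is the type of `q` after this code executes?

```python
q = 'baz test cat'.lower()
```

str.lower() returns str

str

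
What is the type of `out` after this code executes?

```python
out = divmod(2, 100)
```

divmod() returns a tuple (quotient, remainder)

tuple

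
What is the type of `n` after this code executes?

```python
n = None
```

None has type NoneType

NoneType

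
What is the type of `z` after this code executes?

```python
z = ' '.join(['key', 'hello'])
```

str.join() returns str

str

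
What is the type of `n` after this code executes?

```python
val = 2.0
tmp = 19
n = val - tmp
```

float - int returns float (2.0 - 19 = -17.0)

float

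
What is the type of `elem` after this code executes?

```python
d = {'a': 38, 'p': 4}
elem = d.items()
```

dict.items() returns a dict_items view

dict_items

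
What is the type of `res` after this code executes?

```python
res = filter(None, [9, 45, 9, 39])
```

filter() returns a filter iterator object

filter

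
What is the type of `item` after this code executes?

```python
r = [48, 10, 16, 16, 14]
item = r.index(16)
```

list.index() returns int

int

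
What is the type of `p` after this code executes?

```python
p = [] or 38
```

'or' returns first truthy value (38, which is int)

int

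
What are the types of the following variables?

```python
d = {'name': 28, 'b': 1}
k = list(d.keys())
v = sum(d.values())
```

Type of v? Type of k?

sum of int values returns int; list(...) returns list

int, list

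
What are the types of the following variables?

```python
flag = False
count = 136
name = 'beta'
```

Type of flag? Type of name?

flag is bool; name is str

bool, str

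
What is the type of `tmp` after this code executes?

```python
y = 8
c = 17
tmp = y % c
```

int % int returns int (8 % 17 = 8)

int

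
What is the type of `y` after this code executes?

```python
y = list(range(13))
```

list(range(...)) returns list

list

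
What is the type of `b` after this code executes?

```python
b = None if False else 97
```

Ternary: condition is False, else branch (97) taken → int

int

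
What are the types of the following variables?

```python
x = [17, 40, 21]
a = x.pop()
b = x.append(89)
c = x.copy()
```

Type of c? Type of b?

list.copy() returns list; list.append() returns None

list, NoneType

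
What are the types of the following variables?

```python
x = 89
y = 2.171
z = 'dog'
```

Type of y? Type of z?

y is float; z is str

float, str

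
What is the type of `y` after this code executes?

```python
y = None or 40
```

'or' with None returns the other value (40, int)

int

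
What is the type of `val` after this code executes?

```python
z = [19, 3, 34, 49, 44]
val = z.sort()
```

list.sort() returns None (sorts in place)

NoneType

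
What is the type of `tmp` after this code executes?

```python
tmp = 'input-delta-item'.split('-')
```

str.split() returns list

list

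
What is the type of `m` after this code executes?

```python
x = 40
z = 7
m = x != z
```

Comparison operators return bool

bool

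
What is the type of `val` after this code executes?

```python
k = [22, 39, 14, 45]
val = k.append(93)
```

list.append() returns None (mutates in place)

NoneType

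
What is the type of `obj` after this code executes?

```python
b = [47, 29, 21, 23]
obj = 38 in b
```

'in' operator returns bool

bool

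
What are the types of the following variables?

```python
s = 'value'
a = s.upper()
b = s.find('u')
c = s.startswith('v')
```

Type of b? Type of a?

str.find() returns int; str.upper() returns str

int, str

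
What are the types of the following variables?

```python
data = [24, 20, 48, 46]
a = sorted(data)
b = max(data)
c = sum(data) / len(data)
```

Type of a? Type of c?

sorted() returns list; int / int returns float

list, float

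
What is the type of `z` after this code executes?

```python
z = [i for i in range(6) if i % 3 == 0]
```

A list comprehension [...] produces a list

list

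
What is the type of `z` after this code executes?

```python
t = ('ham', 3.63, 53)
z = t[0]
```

Index 0 of tuple is 'ham' which is str

str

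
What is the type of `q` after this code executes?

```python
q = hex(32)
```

hex() returns str representation

str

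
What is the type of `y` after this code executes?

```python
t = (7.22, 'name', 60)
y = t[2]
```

Index 2 of tuple is 60 which is int

int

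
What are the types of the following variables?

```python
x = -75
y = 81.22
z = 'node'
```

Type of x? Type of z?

x is int; z is str

int, str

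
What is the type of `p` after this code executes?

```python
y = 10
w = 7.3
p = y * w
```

int * float returns float (10 * 7.3 = 73.0)

float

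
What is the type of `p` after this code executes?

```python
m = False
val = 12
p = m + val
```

bool + int returns int (False is 0, so 0 + 12 = 12)

int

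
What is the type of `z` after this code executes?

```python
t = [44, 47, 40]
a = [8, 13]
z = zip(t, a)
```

zip() returns a zip iterator object

zip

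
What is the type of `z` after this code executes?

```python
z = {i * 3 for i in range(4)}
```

A set comprehension {expr for x in iterable} produces a set

set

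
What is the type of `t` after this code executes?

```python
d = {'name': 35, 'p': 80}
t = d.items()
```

dict.items() returns a dict_items view

dict_items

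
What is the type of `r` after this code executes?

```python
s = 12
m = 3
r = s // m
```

int // int returns int (12 // 3 = 4)

int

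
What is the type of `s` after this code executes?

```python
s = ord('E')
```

ord() returns int (Unicode code point)

int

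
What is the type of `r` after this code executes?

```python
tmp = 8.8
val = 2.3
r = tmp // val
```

float // float returns float (floor division preserves float type)

float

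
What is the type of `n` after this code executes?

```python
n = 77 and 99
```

'and' returns the last value when all truthy (99, which is int)

int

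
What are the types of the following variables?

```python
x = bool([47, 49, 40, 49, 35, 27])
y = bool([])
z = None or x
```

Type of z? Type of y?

None or <bool> returns the bool; bool() returns bool

bool, bool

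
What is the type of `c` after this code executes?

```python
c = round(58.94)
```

round() with no ndigits arg returns int

int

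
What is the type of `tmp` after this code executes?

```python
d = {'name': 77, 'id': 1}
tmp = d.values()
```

.values() returns a dict_values view object

dict_values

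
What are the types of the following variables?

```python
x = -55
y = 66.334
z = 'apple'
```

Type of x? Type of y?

x is int; y is float

int, float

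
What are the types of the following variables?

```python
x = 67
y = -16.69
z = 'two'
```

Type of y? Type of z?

y is float; z is str

float, str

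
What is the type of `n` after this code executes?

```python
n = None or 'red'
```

'or' with None returns the other value ('red', str)

str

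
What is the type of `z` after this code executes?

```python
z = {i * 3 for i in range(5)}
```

A set comprehension {expr for x in iterable} produces a set

set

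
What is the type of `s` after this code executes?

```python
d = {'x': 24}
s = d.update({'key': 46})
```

dict.update() returns None

NoneType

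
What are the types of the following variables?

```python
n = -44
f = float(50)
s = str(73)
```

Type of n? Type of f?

n is int; f is float

int, float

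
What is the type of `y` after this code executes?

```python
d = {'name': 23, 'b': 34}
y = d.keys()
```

.keys() returns a dict_keys view object

dict_keys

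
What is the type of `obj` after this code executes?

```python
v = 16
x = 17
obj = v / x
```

int / int always returns float in Python 3 (16 / 17 = 0.941176)

float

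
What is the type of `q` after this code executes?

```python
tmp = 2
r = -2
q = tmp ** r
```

int ** negative int returns float

float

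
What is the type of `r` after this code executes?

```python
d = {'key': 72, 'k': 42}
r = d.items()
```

dict.items() returns a dict_items view

dict_items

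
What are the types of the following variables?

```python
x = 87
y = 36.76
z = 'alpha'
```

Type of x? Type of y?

x is int; y is float

int, float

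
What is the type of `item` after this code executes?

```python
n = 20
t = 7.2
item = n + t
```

int + float returns float (20 + 7.2 = 27.2)

float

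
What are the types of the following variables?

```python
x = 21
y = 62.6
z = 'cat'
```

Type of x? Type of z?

x is int; z is str

int, str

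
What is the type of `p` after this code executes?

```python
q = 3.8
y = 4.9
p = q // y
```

float // float returns float (floor division preserves float type)

float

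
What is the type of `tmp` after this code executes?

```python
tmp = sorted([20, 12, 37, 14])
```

sorted() always returns list

list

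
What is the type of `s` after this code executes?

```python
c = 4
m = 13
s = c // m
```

int // int returns int (4 // 13 = 0)

int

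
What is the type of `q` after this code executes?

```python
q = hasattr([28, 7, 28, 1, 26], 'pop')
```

hasattr() returns bool

bool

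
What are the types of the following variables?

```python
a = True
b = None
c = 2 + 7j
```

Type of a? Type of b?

a is bool; b is NoneType

bool, NoneType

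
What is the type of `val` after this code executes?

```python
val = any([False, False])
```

any() returns bool

bool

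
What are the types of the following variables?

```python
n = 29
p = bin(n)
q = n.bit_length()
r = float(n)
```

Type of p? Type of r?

bin() returns str; float() returns float

str, float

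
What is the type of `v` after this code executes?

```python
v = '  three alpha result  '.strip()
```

str.strip() returns str

str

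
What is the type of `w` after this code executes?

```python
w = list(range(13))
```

list(range(...)) returns list

list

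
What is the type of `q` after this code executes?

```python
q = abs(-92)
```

abs() of int returns int

int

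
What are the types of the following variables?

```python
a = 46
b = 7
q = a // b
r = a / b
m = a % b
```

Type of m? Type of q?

int % int returns int; int // int returns int

int, int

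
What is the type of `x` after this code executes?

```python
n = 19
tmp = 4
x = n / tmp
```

int / int always returns float in Python 3 (19 / 4 = 4.75)

float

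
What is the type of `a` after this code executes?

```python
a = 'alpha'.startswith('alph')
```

str.startswith() returns bool

bool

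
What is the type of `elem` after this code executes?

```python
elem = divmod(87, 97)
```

divmod() returns a tuple (quotient, remainder)

tuple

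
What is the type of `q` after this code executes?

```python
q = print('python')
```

print() returns None

NoneType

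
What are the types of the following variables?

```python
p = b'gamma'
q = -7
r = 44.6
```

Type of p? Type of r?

p is bytes; r is float

bytes, float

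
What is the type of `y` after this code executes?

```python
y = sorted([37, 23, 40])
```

sorted() always returns list

list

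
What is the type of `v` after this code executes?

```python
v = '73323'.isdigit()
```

str.isdigit() returns bool

bool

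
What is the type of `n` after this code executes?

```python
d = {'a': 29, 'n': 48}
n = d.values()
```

.values() returns a dict_values view object

dict_values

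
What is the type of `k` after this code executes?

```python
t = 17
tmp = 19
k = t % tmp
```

int % int returns int (17 % 19 = 17)

int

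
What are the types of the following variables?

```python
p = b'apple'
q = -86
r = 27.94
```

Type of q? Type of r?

q is int; r is float

int, float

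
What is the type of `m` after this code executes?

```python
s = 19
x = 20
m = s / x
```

int / int always returns float in Python 3 (19 / 20 = 0.95)

float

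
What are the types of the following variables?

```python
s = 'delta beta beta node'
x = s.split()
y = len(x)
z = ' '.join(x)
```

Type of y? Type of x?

len() returns int; str.split() returns list

int, list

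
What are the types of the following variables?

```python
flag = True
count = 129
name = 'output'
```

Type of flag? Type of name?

flag is bool; name is str

bool, str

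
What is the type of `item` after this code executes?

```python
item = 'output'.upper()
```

str.upper() returns str

str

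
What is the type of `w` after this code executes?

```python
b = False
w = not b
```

'not' always returns bool

bool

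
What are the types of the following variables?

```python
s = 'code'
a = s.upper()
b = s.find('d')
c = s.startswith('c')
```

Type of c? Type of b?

str.startswith() returns bool; str.find() returns int

bool, int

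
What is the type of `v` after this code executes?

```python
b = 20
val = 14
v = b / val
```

int / int always returns float in Python 3 (20 / 14 = 1.42857)

float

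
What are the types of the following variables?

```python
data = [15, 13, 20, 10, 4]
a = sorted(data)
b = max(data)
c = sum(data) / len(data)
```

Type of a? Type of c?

sorted() returns list; int / int returns float

list, float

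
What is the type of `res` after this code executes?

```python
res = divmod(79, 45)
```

divmod() returns a tuple (quotient, remainder)

tuple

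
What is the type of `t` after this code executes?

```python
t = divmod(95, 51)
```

divmod() returns a tuple (quotient, remainder)

tuple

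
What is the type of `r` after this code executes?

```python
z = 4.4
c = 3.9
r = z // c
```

float // float returns float (floor division preserves float type)

float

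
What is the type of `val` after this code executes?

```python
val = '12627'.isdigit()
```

str.isdigit() returns bool

bool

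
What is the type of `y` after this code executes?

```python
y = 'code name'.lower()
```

str.lower() returns str

str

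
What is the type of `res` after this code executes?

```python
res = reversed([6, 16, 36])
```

reversed() on a list returns a list_reverseiterator

list_reverseiterator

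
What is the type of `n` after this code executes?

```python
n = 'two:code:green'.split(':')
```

str.split() returns list

list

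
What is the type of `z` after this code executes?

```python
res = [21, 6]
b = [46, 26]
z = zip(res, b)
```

zip() returns a zip iterator object

zip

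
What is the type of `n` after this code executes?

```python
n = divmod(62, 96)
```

divmod() returns a tuple (quotient, remainder)

tuple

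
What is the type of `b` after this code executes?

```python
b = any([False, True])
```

any() returns bool

bool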